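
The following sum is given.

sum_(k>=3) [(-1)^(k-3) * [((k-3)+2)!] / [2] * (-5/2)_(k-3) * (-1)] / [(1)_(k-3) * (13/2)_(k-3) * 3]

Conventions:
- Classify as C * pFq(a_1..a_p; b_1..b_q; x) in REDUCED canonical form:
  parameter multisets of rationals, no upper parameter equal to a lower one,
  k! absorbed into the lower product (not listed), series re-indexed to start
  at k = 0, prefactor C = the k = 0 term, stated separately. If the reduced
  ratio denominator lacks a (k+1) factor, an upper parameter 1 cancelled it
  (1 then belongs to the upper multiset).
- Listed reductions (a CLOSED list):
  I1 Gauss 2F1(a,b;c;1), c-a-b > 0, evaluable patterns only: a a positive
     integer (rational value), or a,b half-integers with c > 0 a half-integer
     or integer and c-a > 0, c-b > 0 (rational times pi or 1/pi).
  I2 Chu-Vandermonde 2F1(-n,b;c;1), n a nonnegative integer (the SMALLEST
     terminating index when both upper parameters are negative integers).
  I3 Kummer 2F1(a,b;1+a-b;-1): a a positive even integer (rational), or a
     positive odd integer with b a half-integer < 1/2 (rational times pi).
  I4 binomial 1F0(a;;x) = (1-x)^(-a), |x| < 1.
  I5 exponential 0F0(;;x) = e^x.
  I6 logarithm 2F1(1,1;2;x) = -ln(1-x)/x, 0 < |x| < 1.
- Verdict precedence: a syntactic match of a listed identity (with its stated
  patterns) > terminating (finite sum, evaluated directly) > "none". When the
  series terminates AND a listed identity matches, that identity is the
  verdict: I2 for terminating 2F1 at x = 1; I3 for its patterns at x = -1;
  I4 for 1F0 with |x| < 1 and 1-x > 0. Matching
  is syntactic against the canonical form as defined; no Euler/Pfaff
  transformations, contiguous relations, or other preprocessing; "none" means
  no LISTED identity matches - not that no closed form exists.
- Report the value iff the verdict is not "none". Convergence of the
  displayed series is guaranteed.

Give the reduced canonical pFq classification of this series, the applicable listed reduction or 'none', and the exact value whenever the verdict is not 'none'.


Key observation: t_0 = -1/3 here, and the factorial ratio (C = -1/3, x = -1) (k+a-1)!/(a-1)! is a rising factorial (a)_k.
Ratio: r(k) = (-1) * (k-5/2) (k+3) / [(k+13/2) (k+1)] - rational; roots negated = parameters, x = (-1), C = -1/3.

Classification (C = -1/3): 2F1 with upper {-5/2, 3}, lower {13/2}, argument x = -1. Verdict (x = -1): Kummer's theorem (I3) applies (x = -1; c = 13/2 equals 1+a-b for upper {-5/2, 3}: listed pattern). Exact value: (-1155/4096) * pi.


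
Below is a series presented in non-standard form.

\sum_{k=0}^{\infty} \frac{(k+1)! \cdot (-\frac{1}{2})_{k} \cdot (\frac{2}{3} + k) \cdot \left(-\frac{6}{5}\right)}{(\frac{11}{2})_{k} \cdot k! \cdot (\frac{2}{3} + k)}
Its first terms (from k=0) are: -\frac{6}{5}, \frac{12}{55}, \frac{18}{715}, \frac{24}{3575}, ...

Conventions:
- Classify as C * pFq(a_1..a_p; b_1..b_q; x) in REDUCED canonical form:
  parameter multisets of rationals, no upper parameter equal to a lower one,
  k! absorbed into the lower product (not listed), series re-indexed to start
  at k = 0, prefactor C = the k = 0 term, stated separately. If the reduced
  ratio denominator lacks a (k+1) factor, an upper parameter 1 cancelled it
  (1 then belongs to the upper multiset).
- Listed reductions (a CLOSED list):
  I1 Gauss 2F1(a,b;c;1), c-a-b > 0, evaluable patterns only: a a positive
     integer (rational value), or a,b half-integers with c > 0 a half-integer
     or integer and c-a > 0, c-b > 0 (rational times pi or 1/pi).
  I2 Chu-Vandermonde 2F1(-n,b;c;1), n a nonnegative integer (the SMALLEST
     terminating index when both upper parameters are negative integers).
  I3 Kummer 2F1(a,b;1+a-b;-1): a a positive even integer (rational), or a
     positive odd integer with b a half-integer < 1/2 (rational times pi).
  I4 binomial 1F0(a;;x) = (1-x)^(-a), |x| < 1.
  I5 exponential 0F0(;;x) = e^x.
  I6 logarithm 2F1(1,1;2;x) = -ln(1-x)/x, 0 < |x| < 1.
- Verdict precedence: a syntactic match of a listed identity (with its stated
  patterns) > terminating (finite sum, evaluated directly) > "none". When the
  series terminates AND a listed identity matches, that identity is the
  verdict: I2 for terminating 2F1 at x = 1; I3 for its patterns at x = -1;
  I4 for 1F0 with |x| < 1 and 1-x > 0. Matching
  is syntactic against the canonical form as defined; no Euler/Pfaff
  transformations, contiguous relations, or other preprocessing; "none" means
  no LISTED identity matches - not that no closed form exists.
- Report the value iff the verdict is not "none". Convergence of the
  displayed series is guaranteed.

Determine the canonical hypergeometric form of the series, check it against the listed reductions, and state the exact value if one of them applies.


Canonical form: C = -\frac{6}{5} times 2F1 with upper {-\frac{1}{2}, 2}, lower {\frac{11}{2}}, x = 1. Verdict: this is the Gauss summation I1 (x = 1: the Gamma ratio telescopes since c-a-b = 4 > 0 and a = 2 in Z>0). Hence: -\frac{189}{200}.

Key observation: t_0 being -\frac{6}{5}, striking the common factor k + 2/3 reduces the term (C = -6/5).
Adjacent-term ratio: r(k) = 1 * (k-\frac{1}{2}) (k+2) / [(k+\frac{11}{2}) (k+1)] - rational; roots negated = parameters, x = 1, C = -\frac{6}{5}.


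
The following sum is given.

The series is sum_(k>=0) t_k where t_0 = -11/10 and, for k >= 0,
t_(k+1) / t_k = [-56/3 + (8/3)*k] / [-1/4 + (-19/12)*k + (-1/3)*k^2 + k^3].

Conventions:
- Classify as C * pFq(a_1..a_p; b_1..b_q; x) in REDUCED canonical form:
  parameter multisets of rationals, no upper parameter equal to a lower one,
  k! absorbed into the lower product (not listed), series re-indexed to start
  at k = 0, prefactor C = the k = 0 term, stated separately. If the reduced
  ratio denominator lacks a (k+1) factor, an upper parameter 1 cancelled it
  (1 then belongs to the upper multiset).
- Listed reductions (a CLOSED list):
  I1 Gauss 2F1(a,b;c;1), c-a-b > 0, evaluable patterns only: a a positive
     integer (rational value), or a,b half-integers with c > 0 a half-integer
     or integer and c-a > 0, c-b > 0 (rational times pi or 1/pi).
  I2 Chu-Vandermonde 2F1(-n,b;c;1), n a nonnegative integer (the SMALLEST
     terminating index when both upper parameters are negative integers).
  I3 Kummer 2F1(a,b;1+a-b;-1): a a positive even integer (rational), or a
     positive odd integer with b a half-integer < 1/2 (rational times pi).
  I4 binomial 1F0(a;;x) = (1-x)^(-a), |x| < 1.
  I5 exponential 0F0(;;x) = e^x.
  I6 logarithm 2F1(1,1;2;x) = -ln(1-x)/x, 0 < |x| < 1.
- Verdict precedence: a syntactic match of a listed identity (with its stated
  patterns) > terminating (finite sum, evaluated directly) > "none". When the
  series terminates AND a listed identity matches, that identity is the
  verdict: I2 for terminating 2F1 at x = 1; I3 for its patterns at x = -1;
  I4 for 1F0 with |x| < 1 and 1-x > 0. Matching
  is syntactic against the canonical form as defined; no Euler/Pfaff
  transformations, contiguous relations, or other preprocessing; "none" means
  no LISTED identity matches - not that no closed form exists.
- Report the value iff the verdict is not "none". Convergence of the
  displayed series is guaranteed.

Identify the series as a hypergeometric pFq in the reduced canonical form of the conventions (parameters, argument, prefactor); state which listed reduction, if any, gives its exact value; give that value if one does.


Classification (C = -11/10): 1F2 with upper {-7}, lower {-3/2, 1/6}, argument x = 8/3. Verdict: terminating - no listed pattern fits, but -7 in the upper list cuts the series at k = 7; direct evaluation. Exact value: 1681543725518701/1405566776250.

Key observation: with t_0 = -11/10, roots of the ratio polynomials (prefactor -11/10) are the negated parameters.
Term ratio: r(k) = (8/3) * (k-7) / [(k-3/2) (k+1/6) (k+1)] - poly over poly, x = (8/3) from leading terms; C = -11/10 at k = 0.


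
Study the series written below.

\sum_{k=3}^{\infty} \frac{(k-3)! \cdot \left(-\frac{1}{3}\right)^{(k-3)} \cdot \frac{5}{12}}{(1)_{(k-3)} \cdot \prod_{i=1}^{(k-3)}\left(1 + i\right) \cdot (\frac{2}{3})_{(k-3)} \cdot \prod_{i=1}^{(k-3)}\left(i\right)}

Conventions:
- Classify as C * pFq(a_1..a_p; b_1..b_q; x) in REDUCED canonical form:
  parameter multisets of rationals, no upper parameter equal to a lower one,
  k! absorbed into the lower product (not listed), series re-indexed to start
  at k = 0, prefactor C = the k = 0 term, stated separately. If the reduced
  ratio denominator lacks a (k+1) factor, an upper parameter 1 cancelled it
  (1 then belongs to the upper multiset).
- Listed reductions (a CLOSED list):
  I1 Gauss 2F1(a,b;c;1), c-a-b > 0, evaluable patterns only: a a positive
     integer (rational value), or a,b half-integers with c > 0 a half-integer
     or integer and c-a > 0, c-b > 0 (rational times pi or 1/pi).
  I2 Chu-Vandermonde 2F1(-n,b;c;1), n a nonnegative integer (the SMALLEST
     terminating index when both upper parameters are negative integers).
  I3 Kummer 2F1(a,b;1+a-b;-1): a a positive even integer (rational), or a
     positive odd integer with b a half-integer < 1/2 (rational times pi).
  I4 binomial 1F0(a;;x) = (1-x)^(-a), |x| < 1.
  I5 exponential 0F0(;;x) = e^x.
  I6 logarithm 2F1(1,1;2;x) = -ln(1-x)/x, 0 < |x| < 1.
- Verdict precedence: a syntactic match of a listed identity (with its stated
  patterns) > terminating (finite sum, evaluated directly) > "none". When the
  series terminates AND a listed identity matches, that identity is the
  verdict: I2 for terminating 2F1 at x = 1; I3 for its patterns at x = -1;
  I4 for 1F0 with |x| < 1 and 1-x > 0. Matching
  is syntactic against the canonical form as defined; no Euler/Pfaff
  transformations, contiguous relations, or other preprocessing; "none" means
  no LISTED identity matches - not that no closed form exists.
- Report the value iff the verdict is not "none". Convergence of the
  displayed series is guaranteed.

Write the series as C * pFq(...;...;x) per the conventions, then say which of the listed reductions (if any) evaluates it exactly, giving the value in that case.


Canonical form: C = \frac{5}{12} times 0F2 with upper {-}, lower {\frac{2}{3}, 2}, x = -\frac{1}{3}. Verdict: none. A 0F2 with upper {-} fits none of I1-I6 at x = -\frac{1}{3}; the sum runs forever.

Key observation: from the first term \frac{5}{12}: the product of the first k integers (C = 5/12) is k!.
Ratio: r(k) = -\frac{1}{3} * 1 / [(k+\frac{2}{3}) (k+2) (k+1)] - rational; roots negated = parameters, x = -\frac{1}{3}, C = \frac{5}{12}.


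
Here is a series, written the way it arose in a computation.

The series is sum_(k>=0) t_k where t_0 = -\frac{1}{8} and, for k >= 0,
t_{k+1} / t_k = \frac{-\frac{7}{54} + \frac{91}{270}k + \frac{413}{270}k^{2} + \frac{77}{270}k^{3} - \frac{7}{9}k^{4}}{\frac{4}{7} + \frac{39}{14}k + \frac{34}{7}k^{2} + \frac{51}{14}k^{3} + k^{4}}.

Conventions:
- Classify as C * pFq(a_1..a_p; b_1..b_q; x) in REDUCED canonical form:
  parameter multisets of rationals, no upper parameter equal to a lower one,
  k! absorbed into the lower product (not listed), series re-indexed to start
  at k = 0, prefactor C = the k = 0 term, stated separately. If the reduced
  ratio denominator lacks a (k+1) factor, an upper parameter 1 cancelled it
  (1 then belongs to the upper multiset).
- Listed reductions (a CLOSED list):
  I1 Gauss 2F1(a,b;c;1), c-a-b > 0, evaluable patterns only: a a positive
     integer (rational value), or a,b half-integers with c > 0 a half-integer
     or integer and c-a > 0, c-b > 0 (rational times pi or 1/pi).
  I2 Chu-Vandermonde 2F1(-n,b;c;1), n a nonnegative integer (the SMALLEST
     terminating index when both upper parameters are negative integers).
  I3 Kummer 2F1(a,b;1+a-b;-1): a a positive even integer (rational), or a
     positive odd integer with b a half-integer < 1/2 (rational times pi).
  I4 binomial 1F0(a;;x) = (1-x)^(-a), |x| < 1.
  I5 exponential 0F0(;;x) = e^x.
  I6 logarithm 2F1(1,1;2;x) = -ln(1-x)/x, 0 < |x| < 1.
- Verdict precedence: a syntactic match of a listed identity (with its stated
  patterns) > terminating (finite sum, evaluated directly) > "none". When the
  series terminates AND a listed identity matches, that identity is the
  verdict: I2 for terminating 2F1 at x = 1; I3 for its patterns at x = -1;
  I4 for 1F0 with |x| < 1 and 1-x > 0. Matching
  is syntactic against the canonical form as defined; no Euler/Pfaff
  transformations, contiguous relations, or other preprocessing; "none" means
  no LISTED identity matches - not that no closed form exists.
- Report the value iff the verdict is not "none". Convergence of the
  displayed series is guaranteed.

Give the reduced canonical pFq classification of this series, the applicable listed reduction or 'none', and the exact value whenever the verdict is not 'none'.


This is -\frac{1}{8} * 2F1(-\frac{5}{3}, -\frac{1}{5}; \frac{8}{7}; -\frac{7}{9}) in reduced canonical form. Verdict: none. No listed pattern accepts 2F1(-\frac{5}{3}, -\frac{1}{5}; \frac{8}{7}; -\frac{7}{9}).

Key step: t_0 = -\frac{1}{8} here, and cancel k + 1/2 from the displayed ratio first; then prefactor -1/8.
Ratio: r(k) = -\frac{7}{9} * (k-\frac{5}{3}) (k-\frac{1}{5}) / [(k+\frac{8}{7}) (k+1)] - rational in k. x = -\frac{7}{9}; t_0 = -\frac{1}{8}; negate the roots.


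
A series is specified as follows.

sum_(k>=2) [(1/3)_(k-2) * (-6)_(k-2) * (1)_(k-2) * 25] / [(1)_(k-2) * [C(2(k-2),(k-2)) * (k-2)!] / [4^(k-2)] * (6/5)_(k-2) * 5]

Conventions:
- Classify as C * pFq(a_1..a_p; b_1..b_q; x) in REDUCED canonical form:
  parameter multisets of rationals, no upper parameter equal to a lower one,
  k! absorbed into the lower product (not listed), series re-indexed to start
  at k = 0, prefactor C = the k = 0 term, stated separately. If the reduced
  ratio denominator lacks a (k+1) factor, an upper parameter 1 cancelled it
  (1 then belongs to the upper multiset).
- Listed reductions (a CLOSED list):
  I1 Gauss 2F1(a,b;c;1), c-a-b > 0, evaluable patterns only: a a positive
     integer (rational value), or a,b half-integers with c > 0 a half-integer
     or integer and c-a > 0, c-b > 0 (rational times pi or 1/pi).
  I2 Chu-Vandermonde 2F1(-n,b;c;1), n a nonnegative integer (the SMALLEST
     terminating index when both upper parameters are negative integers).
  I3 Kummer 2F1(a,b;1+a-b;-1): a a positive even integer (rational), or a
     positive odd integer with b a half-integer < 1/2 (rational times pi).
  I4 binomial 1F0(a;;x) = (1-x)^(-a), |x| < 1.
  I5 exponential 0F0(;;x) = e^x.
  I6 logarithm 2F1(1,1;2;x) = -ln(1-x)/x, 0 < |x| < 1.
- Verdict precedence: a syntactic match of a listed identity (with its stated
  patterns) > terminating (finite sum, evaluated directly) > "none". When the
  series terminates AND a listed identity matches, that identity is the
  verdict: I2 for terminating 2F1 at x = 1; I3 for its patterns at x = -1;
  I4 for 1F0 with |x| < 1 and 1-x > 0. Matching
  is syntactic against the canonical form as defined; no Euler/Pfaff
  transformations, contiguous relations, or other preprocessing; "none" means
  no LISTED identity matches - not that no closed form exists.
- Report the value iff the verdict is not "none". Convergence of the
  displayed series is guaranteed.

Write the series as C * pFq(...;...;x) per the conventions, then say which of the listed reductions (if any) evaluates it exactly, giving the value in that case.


The series (x = 1) is 3F2: upper {-6, 1/3, 1}, lower {1/2, 6/5}, prefactor 5. Verdict: terminating - no listed pattern fits, but -6 in the upper list cuts the series at k = 6; direct evaluation. Exact value: 80824115/73830933.

The tell: t_0 = 5 here, and the lower central binomial (C = 5) hides (1/2)_k.
Term ratio: r(k) = 1 * (k-6) (k+1/3) (k+1) / [(k+1/2) (k+6/5) (k+1)] - rational in k, leading ratio 1; with t_0 = 5, classification follows.


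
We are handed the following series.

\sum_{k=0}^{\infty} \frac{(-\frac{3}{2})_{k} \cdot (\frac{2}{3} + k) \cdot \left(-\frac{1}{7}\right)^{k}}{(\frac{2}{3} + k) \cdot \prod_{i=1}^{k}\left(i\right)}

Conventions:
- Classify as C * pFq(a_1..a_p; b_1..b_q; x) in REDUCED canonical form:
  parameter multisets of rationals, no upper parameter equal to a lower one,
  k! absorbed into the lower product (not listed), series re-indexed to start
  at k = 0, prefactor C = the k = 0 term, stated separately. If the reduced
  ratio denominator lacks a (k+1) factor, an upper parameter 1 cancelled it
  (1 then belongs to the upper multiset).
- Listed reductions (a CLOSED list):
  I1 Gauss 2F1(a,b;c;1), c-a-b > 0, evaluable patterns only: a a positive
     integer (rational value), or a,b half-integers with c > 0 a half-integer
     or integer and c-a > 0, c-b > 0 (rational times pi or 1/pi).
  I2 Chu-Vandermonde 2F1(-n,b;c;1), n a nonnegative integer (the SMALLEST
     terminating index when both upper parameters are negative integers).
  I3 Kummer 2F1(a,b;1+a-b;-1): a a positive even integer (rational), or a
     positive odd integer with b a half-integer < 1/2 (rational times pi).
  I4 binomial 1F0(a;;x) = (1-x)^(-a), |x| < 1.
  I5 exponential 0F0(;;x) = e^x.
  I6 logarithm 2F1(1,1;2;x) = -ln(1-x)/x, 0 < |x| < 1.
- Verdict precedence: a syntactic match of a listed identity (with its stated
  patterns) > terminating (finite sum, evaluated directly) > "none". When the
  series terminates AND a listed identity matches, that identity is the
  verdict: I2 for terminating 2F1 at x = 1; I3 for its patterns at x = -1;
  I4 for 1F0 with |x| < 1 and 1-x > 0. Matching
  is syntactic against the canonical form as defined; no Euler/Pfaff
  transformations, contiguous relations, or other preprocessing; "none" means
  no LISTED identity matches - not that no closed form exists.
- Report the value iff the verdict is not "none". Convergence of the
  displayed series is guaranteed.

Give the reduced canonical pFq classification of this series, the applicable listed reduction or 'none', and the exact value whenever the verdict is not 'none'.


With C = 1: the canonical form is 1F0(-\frac{3}{2}; -; -\frac{1}{7}). Verdict: the binomial series (I4) fires (the 1F0 binomial series: exponent 3/2, x = -\frac{1}{7}). Value: \left(\frac{8}{7}\right)^{\frac{3}{2}}.

Structural cue: t_0 being 1, the product of the first k integers (C = 1, x = -1/7) is k!.
Adjacent-term ratio: r(k) = -\frac{1}{7} * (k-\frac{3}{2}) / [(k+1)] ; factor over Q: parameters, x = -\frac{1}{7}, and C = 1.


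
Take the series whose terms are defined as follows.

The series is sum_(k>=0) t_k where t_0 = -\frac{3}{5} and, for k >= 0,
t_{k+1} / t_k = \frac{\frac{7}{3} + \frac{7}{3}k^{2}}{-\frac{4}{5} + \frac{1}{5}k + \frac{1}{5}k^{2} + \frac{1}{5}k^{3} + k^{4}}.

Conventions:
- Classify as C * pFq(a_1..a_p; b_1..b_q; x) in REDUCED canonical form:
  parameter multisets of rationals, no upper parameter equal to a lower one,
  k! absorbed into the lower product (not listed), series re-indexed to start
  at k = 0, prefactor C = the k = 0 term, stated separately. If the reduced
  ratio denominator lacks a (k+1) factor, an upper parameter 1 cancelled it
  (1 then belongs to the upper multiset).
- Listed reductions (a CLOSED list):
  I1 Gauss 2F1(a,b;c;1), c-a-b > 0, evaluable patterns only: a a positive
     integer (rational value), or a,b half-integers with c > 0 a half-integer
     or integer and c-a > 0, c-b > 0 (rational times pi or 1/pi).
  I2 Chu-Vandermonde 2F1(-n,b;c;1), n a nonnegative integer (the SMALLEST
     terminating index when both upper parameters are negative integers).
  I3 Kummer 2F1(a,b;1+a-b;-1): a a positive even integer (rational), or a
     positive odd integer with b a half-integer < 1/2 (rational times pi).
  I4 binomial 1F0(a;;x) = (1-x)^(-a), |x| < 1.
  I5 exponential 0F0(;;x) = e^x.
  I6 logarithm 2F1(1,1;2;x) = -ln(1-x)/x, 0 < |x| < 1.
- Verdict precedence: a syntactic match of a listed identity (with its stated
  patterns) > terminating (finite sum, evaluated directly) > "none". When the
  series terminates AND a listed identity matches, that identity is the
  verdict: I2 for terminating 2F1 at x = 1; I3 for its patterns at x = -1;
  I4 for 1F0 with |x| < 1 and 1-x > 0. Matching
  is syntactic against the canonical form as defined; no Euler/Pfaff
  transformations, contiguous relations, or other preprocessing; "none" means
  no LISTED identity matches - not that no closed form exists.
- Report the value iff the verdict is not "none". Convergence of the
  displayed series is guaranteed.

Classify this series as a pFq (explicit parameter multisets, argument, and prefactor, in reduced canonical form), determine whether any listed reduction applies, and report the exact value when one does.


This is -\frac{3}{5} * 0F1(-; -\frac{4}{5}; \frac{7}{3}) in reduced canonical form. Verdict: none (x = \frac{7}{3}): each listed identity misses the multisets {-} ; {-\frac{4}{5}}.

Key step: from the first term -\frac{3}{5}: the expanded ratio factors over Q; C = -3/5, roots give parameters.
Term ratio: r(k) = \frac{7}{3} * 1 / [(k-\frac{4}{5}) (k+1)] - rational in k, leading ratio \frac{7}{3}; with t_0 = -\frac{3}{5}, classification follows.


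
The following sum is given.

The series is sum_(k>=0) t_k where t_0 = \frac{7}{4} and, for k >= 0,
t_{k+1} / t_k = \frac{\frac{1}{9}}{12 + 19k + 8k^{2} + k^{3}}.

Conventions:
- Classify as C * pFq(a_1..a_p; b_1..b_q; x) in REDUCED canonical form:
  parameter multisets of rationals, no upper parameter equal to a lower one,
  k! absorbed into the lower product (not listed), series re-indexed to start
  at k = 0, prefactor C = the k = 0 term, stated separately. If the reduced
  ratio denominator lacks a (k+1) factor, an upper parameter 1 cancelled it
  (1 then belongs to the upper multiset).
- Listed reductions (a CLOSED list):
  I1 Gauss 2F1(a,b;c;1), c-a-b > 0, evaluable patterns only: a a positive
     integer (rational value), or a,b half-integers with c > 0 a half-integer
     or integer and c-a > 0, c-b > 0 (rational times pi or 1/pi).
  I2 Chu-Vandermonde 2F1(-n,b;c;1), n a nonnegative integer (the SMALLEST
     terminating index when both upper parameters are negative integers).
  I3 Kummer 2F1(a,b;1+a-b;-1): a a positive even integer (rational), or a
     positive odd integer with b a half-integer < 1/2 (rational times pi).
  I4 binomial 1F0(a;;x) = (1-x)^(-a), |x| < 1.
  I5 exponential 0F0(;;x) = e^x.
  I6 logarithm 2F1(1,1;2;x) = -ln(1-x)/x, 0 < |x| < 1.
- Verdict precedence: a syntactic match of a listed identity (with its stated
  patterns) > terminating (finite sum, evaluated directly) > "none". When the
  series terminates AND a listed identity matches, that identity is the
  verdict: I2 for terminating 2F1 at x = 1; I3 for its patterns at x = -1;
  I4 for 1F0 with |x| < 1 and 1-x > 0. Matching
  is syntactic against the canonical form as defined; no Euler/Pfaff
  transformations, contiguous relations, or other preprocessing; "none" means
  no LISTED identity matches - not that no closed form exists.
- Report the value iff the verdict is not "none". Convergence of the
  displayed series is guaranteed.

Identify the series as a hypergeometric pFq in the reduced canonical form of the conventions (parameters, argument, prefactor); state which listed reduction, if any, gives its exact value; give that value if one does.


At argument \frac{1}{9}: a 0F2 with upper {-}, lower {3, 4}, scaled by C = \frac{7}{4}. Verdict: none (x = \frac{1}{9}): each listed identity misses the multisets {-} ; {3, 4}.

The tell: x = \frac{1}{9} and roots of the ratio polynomials (C = 7/4, x = 1/9) are the negated parameters.
Step ratio: r(k) = \frac{1}{9} * 1 / [(k+3) (k+4) (k+1)] - rational in k. x = \frac{1}{9}; t_0 = \frac{7}{4}; negate the roots.


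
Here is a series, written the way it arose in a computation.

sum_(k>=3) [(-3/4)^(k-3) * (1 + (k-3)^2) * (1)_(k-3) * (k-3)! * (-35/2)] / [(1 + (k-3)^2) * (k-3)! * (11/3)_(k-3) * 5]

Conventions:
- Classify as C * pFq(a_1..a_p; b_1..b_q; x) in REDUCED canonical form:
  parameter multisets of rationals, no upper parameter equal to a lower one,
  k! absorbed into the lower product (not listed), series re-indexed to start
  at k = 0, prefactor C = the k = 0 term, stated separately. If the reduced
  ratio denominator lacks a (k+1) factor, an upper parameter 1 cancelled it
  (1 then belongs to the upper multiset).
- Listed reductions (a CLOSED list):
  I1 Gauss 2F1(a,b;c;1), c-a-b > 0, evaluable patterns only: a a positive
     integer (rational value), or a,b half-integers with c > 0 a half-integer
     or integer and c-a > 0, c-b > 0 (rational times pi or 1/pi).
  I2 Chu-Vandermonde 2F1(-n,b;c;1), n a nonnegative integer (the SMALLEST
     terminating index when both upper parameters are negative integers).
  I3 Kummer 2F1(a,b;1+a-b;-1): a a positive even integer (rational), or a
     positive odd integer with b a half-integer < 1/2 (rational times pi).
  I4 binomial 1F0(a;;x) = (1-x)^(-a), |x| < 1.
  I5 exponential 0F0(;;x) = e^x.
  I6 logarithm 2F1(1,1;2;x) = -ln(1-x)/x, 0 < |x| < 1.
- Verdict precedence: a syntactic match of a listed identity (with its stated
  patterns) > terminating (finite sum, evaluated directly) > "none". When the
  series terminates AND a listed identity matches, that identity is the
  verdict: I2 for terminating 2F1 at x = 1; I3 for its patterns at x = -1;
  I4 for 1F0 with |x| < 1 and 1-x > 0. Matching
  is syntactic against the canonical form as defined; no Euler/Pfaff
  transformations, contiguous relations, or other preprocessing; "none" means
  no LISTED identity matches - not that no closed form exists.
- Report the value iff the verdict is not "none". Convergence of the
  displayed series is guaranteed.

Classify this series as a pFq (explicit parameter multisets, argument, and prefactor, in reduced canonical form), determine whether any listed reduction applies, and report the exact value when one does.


With C = -7/2: the canonical form is 2F1(1, 1; 11/3; -3/4). Verdict: none (x = -3/4): each listed identity misses the multisets {1, 1} ; {11/3}.

The tell: t_0 being -7/2, the factorial ratio (prefactor -7/2) (k+a-1)!/(a-1)! is a rising factorial (a)_k.
Term ratio: r(k) = (-3/4) * (k+1) (k+1) / [(k+11/3) (k+1)] - rational; roots negated = parameters, x = (-3/4), C = -7/2.


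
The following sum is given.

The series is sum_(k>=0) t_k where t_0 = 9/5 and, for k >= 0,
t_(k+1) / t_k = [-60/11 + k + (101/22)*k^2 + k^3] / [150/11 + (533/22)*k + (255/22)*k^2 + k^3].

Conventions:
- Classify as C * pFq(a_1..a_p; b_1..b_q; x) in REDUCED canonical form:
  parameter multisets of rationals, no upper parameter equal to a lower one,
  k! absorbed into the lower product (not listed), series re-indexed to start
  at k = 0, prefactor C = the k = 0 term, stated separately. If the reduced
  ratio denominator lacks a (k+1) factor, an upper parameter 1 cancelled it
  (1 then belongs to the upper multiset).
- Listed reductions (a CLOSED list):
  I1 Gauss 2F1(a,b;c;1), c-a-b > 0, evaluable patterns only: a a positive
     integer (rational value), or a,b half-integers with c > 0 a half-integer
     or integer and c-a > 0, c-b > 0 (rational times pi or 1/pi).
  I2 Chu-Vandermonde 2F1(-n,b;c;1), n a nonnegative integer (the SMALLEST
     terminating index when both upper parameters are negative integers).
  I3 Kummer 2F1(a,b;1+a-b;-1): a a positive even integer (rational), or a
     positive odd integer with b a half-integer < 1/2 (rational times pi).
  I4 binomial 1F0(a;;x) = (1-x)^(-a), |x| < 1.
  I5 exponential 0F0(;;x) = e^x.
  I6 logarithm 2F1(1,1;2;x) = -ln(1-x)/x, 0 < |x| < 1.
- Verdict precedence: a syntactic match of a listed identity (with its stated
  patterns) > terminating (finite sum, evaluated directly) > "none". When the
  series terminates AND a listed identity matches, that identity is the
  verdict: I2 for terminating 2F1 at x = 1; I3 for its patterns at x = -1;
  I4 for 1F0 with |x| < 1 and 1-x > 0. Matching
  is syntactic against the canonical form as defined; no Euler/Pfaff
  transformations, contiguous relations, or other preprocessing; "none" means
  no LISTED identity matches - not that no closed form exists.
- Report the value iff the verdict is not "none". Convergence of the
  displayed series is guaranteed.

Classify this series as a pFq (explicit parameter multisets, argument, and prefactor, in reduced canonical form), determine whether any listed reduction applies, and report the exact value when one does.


With C = 9/5: the canonical form is 2F1(-10/11, 4; 100/11; 1). Verdict: the Gauss summation I1 fires (x = 1: the Gamma ratio telescopes since c-a-b = 6 > 0 and a = 4 in Z>0). Exact value: 77519/73205.

The tell: x = 1 and cancel k + 3/2 from the displayed ratio first; then C = 9/5.
Consecutive-term ratio: r(k) = 1 * (k-10/11) (k+4) / [(k+100/11) (k+1)] - rational in k, leading ratio 1; with t_0 = 9/5, classification follows.


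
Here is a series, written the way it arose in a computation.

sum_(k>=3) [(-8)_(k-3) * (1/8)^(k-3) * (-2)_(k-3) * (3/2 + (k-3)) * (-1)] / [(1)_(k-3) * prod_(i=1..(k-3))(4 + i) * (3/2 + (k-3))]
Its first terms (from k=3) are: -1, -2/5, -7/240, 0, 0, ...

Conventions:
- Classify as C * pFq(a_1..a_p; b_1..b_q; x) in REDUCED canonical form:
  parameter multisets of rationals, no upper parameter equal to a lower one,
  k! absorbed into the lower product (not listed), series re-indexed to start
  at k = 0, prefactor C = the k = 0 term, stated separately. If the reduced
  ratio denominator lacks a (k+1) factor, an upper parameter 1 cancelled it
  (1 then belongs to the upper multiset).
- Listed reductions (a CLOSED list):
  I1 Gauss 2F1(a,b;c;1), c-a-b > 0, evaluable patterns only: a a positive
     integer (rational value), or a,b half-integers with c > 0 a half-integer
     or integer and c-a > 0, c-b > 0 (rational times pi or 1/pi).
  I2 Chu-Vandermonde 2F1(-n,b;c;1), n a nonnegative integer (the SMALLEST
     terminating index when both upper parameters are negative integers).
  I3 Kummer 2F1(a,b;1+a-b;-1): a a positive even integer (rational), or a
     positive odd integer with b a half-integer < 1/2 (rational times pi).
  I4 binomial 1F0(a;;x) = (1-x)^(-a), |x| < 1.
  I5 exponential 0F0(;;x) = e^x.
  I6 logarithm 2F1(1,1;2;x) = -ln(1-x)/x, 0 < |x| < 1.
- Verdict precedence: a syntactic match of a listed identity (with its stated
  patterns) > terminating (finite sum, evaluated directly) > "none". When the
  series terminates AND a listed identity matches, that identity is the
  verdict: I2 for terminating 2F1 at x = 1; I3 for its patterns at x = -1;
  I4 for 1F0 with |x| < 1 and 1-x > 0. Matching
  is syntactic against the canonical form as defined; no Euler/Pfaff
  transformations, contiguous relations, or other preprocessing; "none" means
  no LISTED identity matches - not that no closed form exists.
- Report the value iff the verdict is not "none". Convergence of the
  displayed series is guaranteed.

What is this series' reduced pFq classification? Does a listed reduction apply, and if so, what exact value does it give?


The series (x = 1/8) is 2F1: upper {-8, -2}, lower {5}, prefactor -1. Verdict: terminating. With -2 upstairs the series is a 3-term polynomial sum; evaluated term by term. Sum: -343/240.

First insight: from the first term -1: (1)_k (prefactor -1) is k! itself.
Ratio: r(k) = (1/8) * (k-8) (k-2) / [(k+5) (k+1)] - rational in k, leading ratio (1/8); with t_0 = -1, classification follows.


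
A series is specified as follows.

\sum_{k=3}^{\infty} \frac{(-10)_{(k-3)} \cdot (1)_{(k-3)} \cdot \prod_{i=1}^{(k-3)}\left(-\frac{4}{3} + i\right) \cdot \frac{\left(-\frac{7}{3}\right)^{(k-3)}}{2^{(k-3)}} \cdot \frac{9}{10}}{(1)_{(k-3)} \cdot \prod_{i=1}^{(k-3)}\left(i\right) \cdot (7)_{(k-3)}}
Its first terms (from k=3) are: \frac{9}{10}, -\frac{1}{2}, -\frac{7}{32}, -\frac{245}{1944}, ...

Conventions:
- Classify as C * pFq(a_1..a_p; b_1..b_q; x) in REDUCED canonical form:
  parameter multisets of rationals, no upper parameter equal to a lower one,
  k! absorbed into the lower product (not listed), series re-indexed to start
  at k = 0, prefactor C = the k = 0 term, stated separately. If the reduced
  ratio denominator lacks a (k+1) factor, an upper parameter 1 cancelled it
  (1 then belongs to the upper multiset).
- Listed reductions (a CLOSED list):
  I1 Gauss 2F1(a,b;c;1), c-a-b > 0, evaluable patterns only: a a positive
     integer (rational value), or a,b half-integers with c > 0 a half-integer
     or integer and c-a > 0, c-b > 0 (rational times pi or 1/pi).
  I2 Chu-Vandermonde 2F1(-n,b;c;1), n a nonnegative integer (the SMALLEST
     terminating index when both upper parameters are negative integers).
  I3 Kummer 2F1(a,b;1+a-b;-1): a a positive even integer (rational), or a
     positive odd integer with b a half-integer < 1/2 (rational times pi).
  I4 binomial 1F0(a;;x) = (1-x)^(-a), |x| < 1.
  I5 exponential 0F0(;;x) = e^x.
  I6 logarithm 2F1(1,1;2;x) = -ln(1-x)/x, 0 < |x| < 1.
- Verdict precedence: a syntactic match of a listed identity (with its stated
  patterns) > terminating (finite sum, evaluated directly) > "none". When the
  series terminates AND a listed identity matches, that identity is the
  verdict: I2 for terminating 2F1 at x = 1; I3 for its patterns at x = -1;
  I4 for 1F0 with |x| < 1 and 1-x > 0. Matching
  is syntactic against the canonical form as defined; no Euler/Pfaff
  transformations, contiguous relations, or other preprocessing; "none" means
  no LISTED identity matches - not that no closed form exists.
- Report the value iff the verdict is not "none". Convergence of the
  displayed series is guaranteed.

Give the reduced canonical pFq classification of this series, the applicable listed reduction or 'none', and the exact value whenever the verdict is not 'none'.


x = -\frac{7}{6} here; the reduced form reads 2F1, upper {-10, -\frac{1}{3}}, lower {7}, C = \frac{9}{10}. Verdict: terminating. With -10 upstairs the series is a 11-term polynomial sum; evaluated term by term. Value: -\frac{2067872006234941}{33419573241200640}.

Structural cue: with t_0 = \frac{9}{10}, the parameter 1 appears in both the upper and lower lists and cancels.
Term ratio: r(k) = -\frac{7}{6} * (k-10) (k-\frac{1}{3}) / [(k+7) (k+1)] ; factor over Q: parameters, x = -\frac{7}{6}, and C = \frac{9}{10}.


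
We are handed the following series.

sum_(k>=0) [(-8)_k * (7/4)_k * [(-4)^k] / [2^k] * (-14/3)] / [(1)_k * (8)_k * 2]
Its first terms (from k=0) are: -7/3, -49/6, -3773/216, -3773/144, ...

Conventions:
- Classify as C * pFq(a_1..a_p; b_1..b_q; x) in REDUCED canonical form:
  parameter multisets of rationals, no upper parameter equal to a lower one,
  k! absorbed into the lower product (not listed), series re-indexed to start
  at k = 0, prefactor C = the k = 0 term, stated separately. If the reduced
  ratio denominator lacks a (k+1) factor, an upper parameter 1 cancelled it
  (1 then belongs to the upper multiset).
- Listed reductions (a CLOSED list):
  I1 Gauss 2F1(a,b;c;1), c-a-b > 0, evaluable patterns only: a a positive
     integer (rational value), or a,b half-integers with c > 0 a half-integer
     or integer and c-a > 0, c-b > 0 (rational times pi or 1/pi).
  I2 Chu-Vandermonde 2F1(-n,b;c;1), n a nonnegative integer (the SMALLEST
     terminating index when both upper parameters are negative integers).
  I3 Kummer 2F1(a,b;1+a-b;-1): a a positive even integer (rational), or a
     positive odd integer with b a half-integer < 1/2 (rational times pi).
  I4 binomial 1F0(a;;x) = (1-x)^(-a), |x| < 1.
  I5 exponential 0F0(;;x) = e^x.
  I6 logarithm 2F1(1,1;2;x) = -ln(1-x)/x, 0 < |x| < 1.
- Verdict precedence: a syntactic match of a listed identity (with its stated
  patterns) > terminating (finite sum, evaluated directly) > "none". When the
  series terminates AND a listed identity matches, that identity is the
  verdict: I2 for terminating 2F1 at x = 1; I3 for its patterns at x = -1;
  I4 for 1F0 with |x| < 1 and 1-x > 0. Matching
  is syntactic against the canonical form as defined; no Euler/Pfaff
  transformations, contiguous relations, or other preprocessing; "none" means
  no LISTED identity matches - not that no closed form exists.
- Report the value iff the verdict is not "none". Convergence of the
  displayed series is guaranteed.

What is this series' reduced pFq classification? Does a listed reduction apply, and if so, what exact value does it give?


First insight: t_0 being -7/3, the constant factors (C = -7/3, x = -2) combine into one prefactor.
Ratio: r(k) = (-2) * (k-8) (k+7/4) / [(k+8) (k+1)] ; factor over Q: parameters, x = (-2), and C = -7/3.

Reduced: x = -2, 2F1, upper = {-8, 7/4}, lower = {8}, C = -7/3. Verdict: terminating. With -8 upstairs the series is a 9-term polynomial sum; evaluated term by term. Sum: -35236453/294912.


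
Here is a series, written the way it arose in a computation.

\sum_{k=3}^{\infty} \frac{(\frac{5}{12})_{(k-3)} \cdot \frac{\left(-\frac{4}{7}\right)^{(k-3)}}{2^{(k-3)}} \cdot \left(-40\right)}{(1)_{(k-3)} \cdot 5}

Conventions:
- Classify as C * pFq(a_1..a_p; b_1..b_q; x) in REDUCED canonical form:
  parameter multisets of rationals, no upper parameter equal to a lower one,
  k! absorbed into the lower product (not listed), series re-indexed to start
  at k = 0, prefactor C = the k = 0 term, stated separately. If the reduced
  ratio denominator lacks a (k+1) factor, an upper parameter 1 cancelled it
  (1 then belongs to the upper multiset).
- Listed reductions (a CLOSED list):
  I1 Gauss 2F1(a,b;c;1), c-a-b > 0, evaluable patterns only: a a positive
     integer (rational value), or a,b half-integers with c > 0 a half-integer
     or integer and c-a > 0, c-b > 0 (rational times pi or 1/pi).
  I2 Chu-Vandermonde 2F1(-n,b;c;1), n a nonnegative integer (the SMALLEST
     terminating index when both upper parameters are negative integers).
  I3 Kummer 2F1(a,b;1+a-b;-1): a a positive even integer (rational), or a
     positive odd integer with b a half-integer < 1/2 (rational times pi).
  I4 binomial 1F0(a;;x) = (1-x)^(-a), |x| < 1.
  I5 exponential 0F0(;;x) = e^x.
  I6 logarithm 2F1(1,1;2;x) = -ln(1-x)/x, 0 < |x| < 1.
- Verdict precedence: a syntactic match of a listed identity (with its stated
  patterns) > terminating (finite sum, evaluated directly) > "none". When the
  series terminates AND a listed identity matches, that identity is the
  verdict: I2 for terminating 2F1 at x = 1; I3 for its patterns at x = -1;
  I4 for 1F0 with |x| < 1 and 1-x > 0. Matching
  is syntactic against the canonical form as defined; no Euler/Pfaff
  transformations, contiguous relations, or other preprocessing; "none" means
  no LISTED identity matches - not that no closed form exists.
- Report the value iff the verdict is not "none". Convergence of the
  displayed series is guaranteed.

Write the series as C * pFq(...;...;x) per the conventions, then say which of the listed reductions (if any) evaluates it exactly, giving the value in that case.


Reduced: x = -\frac{2}{7}, 1F0, upper = {\frac{5}{12}}, lower = {-}, C = -8. Verdict: the binomial series (I4) fires (the 1F0 binomial series: exponent -5/12, x = -\frac{2}{7}). Sum: \left(-8\right) \cdot \left(\frac{9}{7}\right)^{-\frac{5}{12}}.

Structural cue: t_0 being -8, (1)_k (C = -8, x = -2/7) is k! itself.
Consecutive-term ratio: r(k) = -\frac{2}{7} * (k+\frac{5}{12}) / [(k+1)] - rational in k. x = -\frac{2}{7}; t_0 = -8; negate the roots.


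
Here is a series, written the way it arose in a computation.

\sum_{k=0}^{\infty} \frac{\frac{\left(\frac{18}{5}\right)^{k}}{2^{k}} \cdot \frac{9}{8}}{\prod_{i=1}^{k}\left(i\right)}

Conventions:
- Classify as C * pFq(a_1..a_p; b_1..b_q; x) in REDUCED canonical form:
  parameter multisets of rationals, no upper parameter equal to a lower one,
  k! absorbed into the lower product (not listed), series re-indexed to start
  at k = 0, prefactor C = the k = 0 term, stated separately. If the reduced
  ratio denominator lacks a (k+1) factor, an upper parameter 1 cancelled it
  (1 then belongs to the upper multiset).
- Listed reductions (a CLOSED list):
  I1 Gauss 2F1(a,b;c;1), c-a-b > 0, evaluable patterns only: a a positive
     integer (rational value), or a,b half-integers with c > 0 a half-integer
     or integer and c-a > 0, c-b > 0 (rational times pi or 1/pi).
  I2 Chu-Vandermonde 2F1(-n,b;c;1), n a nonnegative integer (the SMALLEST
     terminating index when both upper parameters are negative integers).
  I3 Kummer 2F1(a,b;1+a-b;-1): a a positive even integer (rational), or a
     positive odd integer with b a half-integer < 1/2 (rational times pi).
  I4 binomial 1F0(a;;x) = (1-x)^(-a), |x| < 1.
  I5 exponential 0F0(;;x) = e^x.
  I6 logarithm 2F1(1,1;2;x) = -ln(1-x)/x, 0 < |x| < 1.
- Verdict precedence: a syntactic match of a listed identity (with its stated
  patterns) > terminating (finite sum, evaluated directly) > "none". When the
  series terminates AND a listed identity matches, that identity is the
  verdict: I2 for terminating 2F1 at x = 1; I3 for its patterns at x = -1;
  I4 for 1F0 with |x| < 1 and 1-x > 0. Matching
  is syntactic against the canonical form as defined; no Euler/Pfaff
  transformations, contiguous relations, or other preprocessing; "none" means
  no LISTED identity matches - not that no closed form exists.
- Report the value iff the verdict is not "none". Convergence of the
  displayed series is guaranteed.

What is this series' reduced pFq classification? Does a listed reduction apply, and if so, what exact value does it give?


This is \frac{9}{8} * 0F0(-; -; \frac{9}{5}) in reduced canonical form. Verdict (x = \frac{9}{5}): the exponential series (I5) applies (the 0F0 exponential series at x = \frac{9}{5}). Sum: \frac{9}{8} \cdot e^{\frac{9}{5}}.

Key observation: t_0 = \frac{9}{8} here, and the product of the first k integers (C = 9/8) is k!.
Consecutive-term ratio: r(k) = \frac{9}{5} * 1 / [(k+1)] - poly over poly, x = \frac{9}{5} from leading terms; C = \frac{9}{8} at k = 0.
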